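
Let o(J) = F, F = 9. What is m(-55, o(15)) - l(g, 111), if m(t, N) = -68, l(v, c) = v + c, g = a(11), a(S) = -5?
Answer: -174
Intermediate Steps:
g = -5
o(J) = 9
l(v, c) = c + v
m(-55, o(15)) - l(g, 111) = -68 - (111 - 5) = -68 - 1*106 = -68 - 106 = -174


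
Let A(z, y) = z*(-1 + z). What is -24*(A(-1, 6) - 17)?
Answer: 360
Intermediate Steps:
-24*(A(-1, 6) - 17) = -24*(-(-1 - 1) - 17) = -24*(-1*(-2) - 17) = -24*(2 - 17) = -24*(-15) = 360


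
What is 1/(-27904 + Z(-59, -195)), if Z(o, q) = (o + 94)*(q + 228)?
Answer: -1/26749 ≈ -3.7385e-5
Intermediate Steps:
Z(o, q) = (94 + o)*(228 + q)
1/(-27904 + Z(-59, -195)) = 1/(-27904 + (21432 + 94*(-195) + 228*(-59) - 59*(-195))) = 1/(-27904 + (21432 - 18330 - 13452 + 11505)) = 1/(-27904 + 1155) = 1/(-26749) = -1/26749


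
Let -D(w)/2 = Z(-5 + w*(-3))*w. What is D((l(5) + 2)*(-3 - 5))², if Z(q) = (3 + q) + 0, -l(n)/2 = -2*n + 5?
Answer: 3015327744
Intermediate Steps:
l(n) = -10 + 4*n (l(n) = -2*(-2*n + 5) = -2*(5 - 2*n) = -10 + 4*n)
Z(q) = 3 + q
D(w) = -2*w*(-2 - 3*w) (D(w) = -2*(3 + (-5 + w*(-3)))*w = -2*(3 + (-5 - 3*w))*w = -2*(-2 - 3*w)*w = -2*w*(-2 - 3*w))
D((l(5) + 2)*(-3 - 5))² = (2*(((-10 + 4*5) + 2)*(-3 - 5))*(2 + 3*(((-10 + 4*5) + 2)*(-3 - 5))))² = (2*(((-10 + 20) + 2)*(-8))*(2 + 3*(((-10 + 20) + 2)*(-8))))² = (2*((10 + 2)*(-8))*(2 + 3*((10 + 2)*(-8))))² = (2*(12*(-8))*(2 + 3*(12*(-8))))² = (2*(-96)*(2 + 3*(-96)))² = (2*(-96)*(2 - 288))² = (2*(-96)*(-286))² = 54912² = 3015327744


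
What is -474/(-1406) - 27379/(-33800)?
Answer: 27258037/23761400 ≈ 1.1472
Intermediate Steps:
-474/(-1406) - 27379/(-33800) = -474*(-1/1406) - 27379*(-1/33800) = 237/703 + 27379/33800 = 27258037/23761400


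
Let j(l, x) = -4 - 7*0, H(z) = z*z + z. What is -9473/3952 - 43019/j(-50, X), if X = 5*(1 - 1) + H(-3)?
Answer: 42493299/3952 ≈ 10752.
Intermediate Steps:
H(z) = z + z**2 (H(z) = z**2 + z = z + z**2)
X = 6 (X = 5*(1 - 1) - 3*(1 - 3) = 5*0 - 3*(-2) = 0 + 6 = 6)
j(l, x) = -4 (j(l, x) = -4 + 0 = -4)
-9473/3952 - 43019/j(-50, X) = -9473/3952 - 43019/(-4) = -9473*1/3952 - 43019*(-1/4) = -9473/3952 + 43019/4 = 42493299/3952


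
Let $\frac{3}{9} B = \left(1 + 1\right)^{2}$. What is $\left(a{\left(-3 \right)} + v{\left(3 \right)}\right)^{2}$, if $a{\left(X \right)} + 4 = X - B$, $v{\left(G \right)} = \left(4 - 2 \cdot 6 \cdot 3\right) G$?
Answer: $13225$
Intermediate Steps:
$B = 12$ ($B = 3 \left(1 + 1\right)^{2} = 3 \cdot 2^{2} = 3 \cdot 4 = 12$)
$v{\left(G \right)} = - 32 G$ ($v{\left(G \right)} = \left(4 - 36\right) G = - 32 G$)
$a{\left(X \right)} = -16 + X$ ($a{\left(X \right)} = -4 + \left(X - 12\right) = -4 + \left(-12 + X\right) = -16 + X$)
$\left(a{\left(-3 \right)} + v{\left(3 \right)}\right)^{2} = \left(\left(-16 - 3\right) - 96\right)^{2} = \left(-19 - 96\right)^{2} = \left(-115\right)^{2} = 13225$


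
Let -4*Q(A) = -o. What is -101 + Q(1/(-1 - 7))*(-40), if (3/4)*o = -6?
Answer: -21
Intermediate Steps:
o = -8 (o = (4/3)*(-6) = -8)
Q(A) = -2 (Q(A) = -(-1)*(-8)/4 = -1/4*8 = -2)
-101 + Q(1/(-1 - 7))*(-40) = -101 - 2*(-40) = -101 + 80 = -21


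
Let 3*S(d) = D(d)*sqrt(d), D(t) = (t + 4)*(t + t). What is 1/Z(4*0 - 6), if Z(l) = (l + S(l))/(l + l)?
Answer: 6/35 + 8*I*sqrt(6)/35 ≈ 0.17143 + 0.55988*I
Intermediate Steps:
D(t) = 2*t*(4 + t) (D(t) = (4 + t)*(2*t) = 2*t*(4 + t))
S(d) = 2*d**(3/2)*(4 + d)/3 (S(d) = ((2*d*(4 + d))*sqrt(d))/3 = (2*d**(3/2)*(4 + d))/3 = 2*d**(3/2)*(4 + d)/3)
Z(l) = (l + 2*l**(3/2)*(4 + l)/3)/(2*l) (Z(l) = (l + 2*l**(3/2)*(4 + l)/3)/(l + l) = (l + 2*l**(3/2)*(4 + l)/3)/((2*l)) = (l + 2*l**(3/2)*(4 + l)/3)*(1/(2*l)) = (l + 2*l**(3/2)*(4 + l)/3)/(2*l))
1/Z(4*0 - 6) = 1/((3*(4*0 - 6) + 2*(4*0 - 6)**(3/2)*(4 + (4*0 - 6)))/(6*(4*0 - 6))) = 1/((3*(0 - 6) + 2*(0 - 6)**(3/2)*(4 + (0 - 6)))/(6*(0 - 6))) = 1/((1/6)*(3*(-6) + 2*(-6)**(3/2)*(4 - 6))/(-6)) = 1/((1/6)*(-1/6)*(-18 + 2*(-6*I*sqrt(6))*(-2))) = 1/((1/6)*(-1/6)*(-18 + 24*I*sqrt(6))) = 1/(1/2 - 2*I*sqrt(6)/3)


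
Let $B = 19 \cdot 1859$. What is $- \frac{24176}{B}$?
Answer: $- \frac{24176}{35321} \approx -0.68447$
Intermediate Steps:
$B = 35321$
$- \frac{24176}{B} = - \frac{24176}{35321}$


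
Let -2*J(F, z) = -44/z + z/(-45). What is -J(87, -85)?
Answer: 1841/1530 ≈ 1.2033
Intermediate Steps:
J(F, z) = 22/z + z/90 (J(F, z) = -(-44/z + z/(-45))/2 = -(-44/z + z*(-1/45))/2 = -(-44/z - z/45)/2 = 22/z + z/90)
-J(87, -85) = -(22/(-85) + (1/90)*(-85)) = -(22*(-1/85) - 17/18) = -(-22/85 - 17/18) = -1*(-1841/1530) = 1841/1530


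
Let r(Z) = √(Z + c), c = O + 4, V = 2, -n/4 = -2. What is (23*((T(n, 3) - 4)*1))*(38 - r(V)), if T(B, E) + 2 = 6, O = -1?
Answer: 0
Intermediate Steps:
n = 8 (n = -4*(-2) = 8)
T(B, E) = 4 (T(B, E) = -2 + 6 = 4)
c = 3 (c = -1 + 4 = 3)
r(Z) = √(3 + Z) (r(Z) = √(Z + 3) = √(3 + Z))
(23*((T(n, 3) - 4)*1))*(38 - r(V)) = (23*((4 - 4)*1))*(38 - √(3 + 2)) = (23*(0*1))*(38 - √5) = (23*0)*(38 - √5) = 0*(38 - √5) = 0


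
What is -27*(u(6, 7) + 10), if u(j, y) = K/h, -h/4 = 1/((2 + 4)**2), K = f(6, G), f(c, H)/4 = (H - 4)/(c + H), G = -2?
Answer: -1728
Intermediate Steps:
f(c, H) = 4*(-4 + H)/(H + c) (f(c, H) = 4*((H - 4)/(c + H)) = 4*((-4 + H)/(H + c)) = 4*(-4 + H)/(H + c))
K = -6 (K = 4*(-4 - 2)/(-2 + 6) = 4*(-6)/4 = 4*(1/4)*(-6) = -6)
h = -1/9 (h = -4/(2 + 4)**2 = -4/(6**2) = -4/36 = -4*1/36 = -1/9 ≈ -0.11111)
u(j, y) = 54 (u(j, y) = -6/(-1/9) = -6*(-9) = 54)
-27*(u(6, 7) + 10) = -27*(54 + 10) = -27*64 = -1728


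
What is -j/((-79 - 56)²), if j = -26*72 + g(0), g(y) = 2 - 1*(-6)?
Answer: 1864/18225 ≈ 0.10228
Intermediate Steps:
g(y) = 8 (g(y) = 2 + 6 = 8)
j = -1864 (j = -26*72 + 8 = -1872 + 8 = -1864)
-j/((-79 - 56)²) = -(-1864)/((-79 - 56)²) = -(-1864)/((-135)²) = -(-1864)/18225 = -1*(-1864/18225) = 1864/18225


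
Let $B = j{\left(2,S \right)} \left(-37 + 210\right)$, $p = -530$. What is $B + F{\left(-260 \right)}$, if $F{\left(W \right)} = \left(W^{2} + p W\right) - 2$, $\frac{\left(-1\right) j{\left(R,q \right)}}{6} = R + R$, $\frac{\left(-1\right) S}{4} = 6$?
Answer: $201246$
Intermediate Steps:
$S = -24$ ($S = \left(-4\right) 6 = -24$)
$j{\left(R,q \right)} = - 12 R$ ($j{\left(R,q \right)} = - 6 \left(R + R\right) = - 6 \cdot 2 R = - 12 R$)
$F{\left(W \right)} = -2 + W^{2} - 530 W$ ($F{\left(W \right)} = \left(W^{2} - 530 W\right) - 2 = -2 + W^{2} - 530 W$)
$B = -4152$ ($B = \left(-12\right) 2 \left(-37 + 210\right) = \left(-24\right) 173 = -4152$)
$B + F{\left(-260 \right)} = -4152 - \left(-137798 - 67600\right) = -4152 + \left(-2 + 67600 + 137800\right) = -4152 + 205398 = 201246$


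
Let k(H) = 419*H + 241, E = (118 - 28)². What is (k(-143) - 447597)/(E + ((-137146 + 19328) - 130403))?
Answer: 507273/240121 ≈ 2.1126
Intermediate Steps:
E = 8100 (E = 90² = 8100)
k(H) = 241 + 419*H
(k(-143) - 447597)/(E + ((-137146 + 19328) - 130403)) = ((241 + 419*(-143)) - 447597)/(8100 + ((-137146 + 19328) - 130403)) = ((241 - 59917) - 447597)/(8100 + (-117818 - 130403)) = (-59676 - 447597)/(8100 - 248221) = -507273/(-240121) = -507273*(-1/240121) = 507273/240121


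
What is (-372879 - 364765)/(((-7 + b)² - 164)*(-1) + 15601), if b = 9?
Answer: -737644/15761 ≈ -46.802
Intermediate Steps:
(-372879 - 364765)/(((-7 + b)² - 164)*(-1) + 15601) = (-372879 - 364765)/(((-7 + 9)² - 164)*(-1) + 15601) = -737644/((2² - 164)*(-1) + 15601) = -737644/((4 - 164)*(-1) + 15601) = -737644/(-160*(-1) + 15601) = -737644/(160 + 15601) = -737644/15761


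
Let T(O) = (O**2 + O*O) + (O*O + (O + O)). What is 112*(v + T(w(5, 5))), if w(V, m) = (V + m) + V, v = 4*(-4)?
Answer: 77168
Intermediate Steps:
v = -16
w(V, m) = m + 2*V
T(O) = 2*O + 3*O**2 (T(O) = (O**2 + O**2) + (O**2 + 2*O) = 2*O**2 + (O**2 + 2*O) = 2*O + 3*O**2)
112*(v + T(w(5, 5))) = 112*(-16 + (5 + 2*5)*(2 + 3*(5 + 2*5))) = 112*(-16 + (5 + 10)*(2 + 3*(5 + 10))) = 112*(-16 + 15*(2 + 3*15)) = 112*(-16 + 15*(2 + 45)) = 112*(-16 + 15*47) = 112*(-16 + 705) = 112*689 = 77168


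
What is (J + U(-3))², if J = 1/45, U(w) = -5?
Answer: 50176/2025 ≈ 24.778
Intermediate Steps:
J = 1/45 ≈ 0.022222
(J + U(-3))² = (1/45 - 5)² = (-224/45)² = 50176/2025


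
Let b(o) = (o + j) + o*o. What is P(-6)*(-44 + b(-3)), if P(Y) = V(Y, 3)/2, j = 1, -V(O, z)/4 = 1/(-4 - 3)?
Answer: -74/7 ≈ -10.571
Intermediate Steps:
V(O, z) = 4/7 (V(O, z) = -4/(-4 - 3) = -4/(-7) = -4*(-⅐) = 4/7)
b(o) = 1 + o + o² (b(o) = (o + 1) + o*o = (1 + o) + o² = 1 + o + o²)
P(Y) = 2/7 (P(Y) = (4/7)/2 = (4/7)*(½) = 2/7)
P(-6)*(-44 + b(-3)) = 2*(-44 + (1 - 3 + (-3)²))/7 = 2*(-44 + (1 - 3 + 9))/7 = 2*(-44 + 7)/7 = (2/7)*(-37) = -74/7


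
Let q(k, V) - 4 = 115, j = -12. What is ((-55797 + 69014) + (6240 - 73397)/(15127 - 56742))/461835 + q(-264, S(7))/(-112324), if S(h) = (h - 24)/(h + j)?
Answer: 19833836730271/719594852060700 ≈ 0.027562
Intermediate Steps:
S(h) = (-24 + h)/(-12 + h) (S(h) = (h - 24)/(h - 12) = (-24 + h)/(-12 + h))
q(k, V) = 119 (q(k, V) = 4 + 115 = 119)
((-55797 + 69014) + (6240 - 73397)/(15127 - 56742))/461835 + q(-264, S(7))/(-112324) = ((-55797 + 69014) + (6240 - 73397)/(15127 - 56742))/461835 + 119/(-112324) = (13217 - 67157/(-41615))*(1/461835) + 119*(-1/112324) = (13217 - 67157*(-1/41615))*(1/461835) - 119/112324 = (13217 + 67157/41615)*(1/461835) - 119/112324 = (550092612/41615)*(1/461835) - 119/112324 = 183364204/6406421175 - 119/112324 = 19833836730271/719594852060700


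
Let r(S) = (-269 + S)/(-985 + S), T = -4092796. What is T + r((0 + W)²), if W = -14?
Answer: -3229215971/789 ≈ -4.0928e+6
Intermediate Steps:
r(S) = (-269 + S)/(-985 + S)
T + r((0 + W)²) = -4092796 + (-269 + (0 - 14)²)/(-985 + (0 - 14)²) = -4092796 + (-269 + (-14)²)/(-985 + (-14)²) = -4092796 + (-269 + 196)/(-985 + 196) = -4092796 - 73/(-789) = -4092796 - 1/789*(-73) = -4092796 + 73/789 = -3229215971/789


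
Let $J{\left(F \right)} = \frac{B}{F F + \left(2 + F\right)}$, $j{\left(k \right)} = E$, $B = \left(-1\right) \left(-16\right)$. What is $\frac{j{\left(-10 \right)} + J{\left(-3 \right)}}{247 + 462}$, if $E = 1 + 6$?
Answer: $\frac{9}{709} \approx 0.012694$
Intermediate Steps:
$B = 16$
$E = 7$
$j{\left(k \right)} = 7$
$J{\left(F \right)} = \frac{16}{2 + F + F^{2}}$ ($J{\left(F \right)} = \frac{16}{F F + \left(2 + F\right)} = \frac{16}{F^{2} + \left(2 + F\right)} = \frac{16}{2 + F + F^{2}}$)
$\frac{j{\left(-10 \right)} + J{\left(-3 \right)}}{247 + 462} = \frac{7 + \frac{16}{2 - 3 + \left(-3\right)^{2}}}{247 + 462} = \frac{7 + \frac{16}{2 - 3 + 9}}{709} = \left(7 + \frac{16}{8}\right) \frac{1}{709} = \left(7 + 16 \cdot \frac{1}{8}\right) \frac{1}{709} = \left(7 + 2\right) \frac{1}{709} = 9 \cdot \frac{1}{709} = \frac{9}{709}$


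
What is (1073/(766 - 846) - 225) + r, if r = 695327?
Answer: 55607087/80 ≈ 6.9509e+5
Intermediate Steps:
(1073/(766 - 846) - 225) + r = (1073/(766 - 846) - 225) + 695327 = (1073/(-80) - 225) + 695327 = (-1/80*1073 - 225) + 695327 = (-1073/80 - 225) + 695327 = -19073/80 + 695327 = 55607087/80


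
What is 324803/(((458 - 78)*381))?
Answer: 324803/144780 ≈ 2.2434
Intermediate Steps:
324803/(((458 - 78)*381)) = 324803/((380*381)) = 324803/144780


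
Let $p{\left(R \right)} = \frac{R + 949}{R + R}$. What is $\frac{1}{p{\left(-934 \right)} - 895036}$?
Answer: $- \frac{1868}{1671927263} \approx -1.1173 \cdot 10^{-6}$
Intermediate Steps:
$p{\left(R \right)} = \frac{949 + R}{2 R}$
$\frac{1}{p{\left(-934 \right)} - 895036} = \frac{1}{\frac{949 - 934}{2 \left(-934\right)} - 895036} = \frac{1}{\frac{1}{2} \left(- \frac{1}{934}\right) 15 - 895036} = \frac{1}{- \frac{15}{1868} - 895036} = \frac{1}{- \frac{1671927263}{1868}} = - \frac{1868}{1671927263}$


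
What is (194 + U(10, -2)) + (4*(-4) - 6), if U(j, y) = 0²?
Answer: 172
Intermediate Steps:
U(j, y) = 0
(194 + U(10, -2)) + (4*(-4) - 6) = (194 + 0) + (4*(-4) - 6) = 194 + (-16 - 6) = 194 - 22 = 172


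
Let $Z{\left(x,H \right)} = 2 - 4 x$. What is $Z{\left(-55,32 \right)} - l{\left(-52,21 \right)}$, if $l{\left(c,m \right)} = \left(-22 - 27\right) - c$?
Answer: $219$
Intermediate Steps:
$l{\left(c,m \right)} = -49 - c$
$Z{\left(-55,32 \right)} - l{\left(-52,21 \right)} = \left(2 - -220\right) - \left(-49 - -52\right) = \left(2 + 220\right) - \left(-49 + 52\right) = 222 - 3 = 219$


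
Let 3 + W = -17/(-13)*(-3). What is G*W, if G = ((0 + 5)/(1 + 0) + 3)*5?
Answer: -3600/13 ≈ -276.92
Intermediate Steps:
W = -90/13 (W = -3 - 17/(-13)*(-3) = -3 - 17*(-1/13)*(-3) = -3 + (17/13)*(-3) = -3 - 51/13 = -90/13 ≈ -6.9231)
G = 40 (G = (5/1 + 3)*5 = (5*1 + 3)*5 = (5 + 3)*5 = 8*5 = 40)
G*W = 40*(-90/13) = -3600/13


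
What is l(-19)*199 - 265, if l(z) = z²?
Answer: 71574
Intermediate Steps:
l(-19)*199 - 265 = (-19)²*199 - 265 = 361*199 - 265 = 71839 - 265 = 71574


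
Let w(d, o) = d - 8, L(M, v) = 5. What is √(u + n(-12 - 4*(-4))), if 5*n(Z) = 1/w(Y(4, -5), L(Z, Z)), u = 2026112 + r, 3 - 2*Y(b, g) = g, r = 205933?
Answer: 19*√618295/10 ≈ 1494.0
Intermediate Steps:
Y(b, g) = 3/2 - g/2
w(d, o) = -8 + d
u = 2232045 (u = 2026112 + 205933 = 2232045)
n(Z) = -1/20 (n(Z) = 1/(5*(-8 + (3/2 - ½*(-5)))) = 1/(5*(-8 + (3/2 + 5/2))) = 1/(5*(-8 + 4)) = (⅕)/(-4) = (⅕)*(-¼) = -1/20)
√(u + n(-12 - 4*(-4))) = √(2232045 - 1/20) = √(44640899/20) = 19*√618295/10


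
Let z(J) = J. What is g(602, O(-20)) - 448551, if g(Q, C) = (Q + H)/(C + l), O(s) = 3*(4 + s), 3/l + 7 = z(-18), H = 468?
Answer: -539633603/1203 ≈ -4.4857e+5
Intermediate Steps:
l = -3/25 (l = 3/(-7 - 18) = 3/(-25) = 3*(-1/25) = -3/25 ≈ -0.12000)
O(s) = 12 + 3*s
g(Q, C) = (468 + Q)/(-3/25 + C) (g(Q, C) = (Q + 468)/(C - 3/25) = (468 + Q)/(-3/25 + C))
g(602, O(-20)) - 448551 = 25*(468 + 602)/(-3 + 25*(12 + 3*(-20))) - 448551 = 25*1070/(-3 + 25*(12 - 60)) - 448551 = 25*1070/(-3 + 25*(-48)) - 448551 = 25*1070/(-3 - 1200) - 448551 = 25*1070/(-1203) - 448551 = 25*(-1/1203)*1070 - 448551 = -26750/1203 - 448551 = -539633603/1203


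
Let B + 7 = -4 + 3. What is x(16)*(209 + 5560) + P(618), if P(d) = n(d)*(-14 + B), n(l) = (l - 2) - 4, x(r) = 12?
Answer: 55764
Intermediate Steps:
n(l) = -6 + l (n(l) = (-2 + l) - 4 = -6 + l)
B = -8 (B = -7 + (-4 + 3) = -7 - 1 = -8)
P(d) = 132 - 22*d (P(d) = (-6 + d)*(-14 - 8) = (-6 + d)*(-22) = 132 - 22*d)
x(16)*(209 + 5560) + P(618) = 12*(209 + 5560) + (132 - 22*618) = 12*5769 + (132 - 13596) = 69228 - 13464 = 55764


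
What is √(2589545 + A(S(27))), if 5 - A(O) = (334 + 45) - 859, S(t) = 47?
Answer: √2590030 ≈ 1609.4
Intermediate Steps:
A(O) = 485 (A(O) = 5 - ((334 + 45) - 859) = 5 - (379 - 859) = 5 - 1*(-480) = 5 + 480 = 485)
√(2589545 + A(S(27))) = √(2589545 + 485) = √2590030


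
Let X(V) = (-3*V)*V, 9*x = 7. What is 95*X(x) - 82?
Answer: -6869/27 ≈ -254.41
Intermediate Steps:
x = 7/9 (x = (1/9)*7 = 7/9 ≈ 0.77778)
X(V) = -3*V**2
95*X(x) - 82 = 95*(-3*(7/9)**2) - 82 = 95*(-3*49/81) - 82 = 95*(-49/27) - 82 = -4655/27 - 82 = -6869/27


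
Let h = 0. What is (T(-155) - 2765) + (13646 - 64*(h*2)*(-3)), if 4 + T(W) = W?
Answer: 10722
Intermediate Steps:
T(W) = -4 + W
(T(-155) - 2765) + (13646 - 64*(h*2)*(-3)) = ((-4 - 155) - 2765) + (13646 - 64*(0*2)*(-3)) = (-159 - 2765) + (13646 - 64*0*(-3)) = -2924 + (13646 - 64*0) = -2924 + (13646 - 1*0) = -2924 + (13646 + 0) = -2924 + 13646 = 10722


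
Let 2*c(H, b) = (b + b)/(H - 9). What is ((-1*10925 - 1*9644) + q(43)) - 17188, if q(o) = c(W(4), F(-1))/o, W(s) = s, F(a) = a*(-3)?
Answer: -8117758/215 ≈ -37757.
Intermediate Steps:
F(a) = -3*a
c(H, b) = b/(-9 + H) (c(H, b) = ((b + b)/(H - 9))/2 = ((2*b)/(-9 + H))/2 = (2*b/(-9 + H))/2 = b/(-9 + H))
q(o) = -3/(5*o) (q(o) = ((-3*(-1))/(-9 + 4))/o = (3/(-5))/o = (3*(-⅕))/o = -3/(5*o))
((-1*10925 - 1*9644) + q(43)) - 17188 = ((-1*10925 - 1*9644) - ⅗/43) - 17188 = ((-10925 - 9644) - ⅗*1/43) - 17188 = (-20569 - 3/215) - 17188 = -4422338/215 - 17188 = -8117758/215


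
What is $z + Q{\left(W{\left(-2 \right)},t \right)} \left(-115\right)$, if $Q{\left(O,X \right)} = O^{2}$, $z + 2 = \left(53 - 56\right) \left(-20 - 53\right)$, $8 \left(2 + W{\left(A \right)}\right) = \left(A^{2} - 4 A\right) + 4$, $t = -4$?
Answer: $217$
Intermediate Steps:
$W{\left(A \right)} = - \frac{3}{2} - \frac{A}{2} + \frac{A^{2}}{8}$ ($W{\left(A \right)} = -2 + \frac{\left(A^{2} - 4 A\right) + 4}{8} = -2 + \frac{4 + A^{2} - 4 A}{8} = -2 + \left(\frac{1}{2} - \frac{A}{2} + \frac{A^{2}}{8}\right) = - \frac{3}{2} - \frac{A}{2} + \frac{A^{2}}{8}$)
$z = 217$ ($z = -2 + \left(53 - 56\right) \left(-20 - 53\right) = -2 - -219 = -2 + 219 = 217$)
$z + Q{\left(W{\left(-2 \right)},t \right)} \left(-115\right) = 217 + \left(- \frac{3}{2} - -1 + \frac{\left(-2\right)^{2}}{8}\right)^{2} \left(-115\right) = 217 + \left(- \frac{3}{2} + 1 + \frac{1}{8} \cdot 4\right)^{2} \left(-115\right) = 217 + \left(- \frac{3}{2} + 1 + \frac{1}{2}\right)^{2} \left(-115\right) = 217 + 0^{2} \left(-115\right) = 217 + 0 \left(-115\right) = 217 + 0 = 217$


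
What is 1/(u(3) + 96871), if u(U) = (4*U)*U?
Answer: 1/96907 ≈ 1.0319e-5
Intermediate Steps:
u(U) = 4*U**2
1/(u(3) + 96871) = 1/(4*3**2 + 96871) = 1/(4*9 + 96871) = 1/(36 + 96871) = 1/96907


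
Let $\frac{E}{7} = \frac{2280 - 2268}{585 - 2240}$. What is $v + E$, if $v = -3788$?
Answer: $- \frac{6269224}{1655} \approx -3788.1$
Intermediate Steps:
$E = - \frac{84}{1655}$ ($E = 7 \frac{2280 - 2268}{585 - 2240} = 7 \frac{12}{-1655} = 7 \cdot 12 \left(- \frac{1}{1655}\right) = 7 \left(- \frac{12}{1655}\right) = - \frac{84}{1655} \approx -0.050755$)
$v + E = -3788 - \frac{84}{1655} = - \frac{6269224}{1655}$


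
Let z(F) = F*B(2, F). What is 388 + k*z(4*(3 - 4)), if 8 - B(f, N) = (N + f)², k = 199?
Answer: -2796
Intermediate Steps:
B(f, N) = 8 - (N + f)²
z(F) = F*(8 - (2 + F)²) (z(F) = F*(8 - (F + 2)²) = F*(8 - (2 + F)²))
388 + k*z(4*(3 - 4)) = 388 + 199*(-4*(3 - 4)*(-8 + (2 + 4*(3 - 4))²)) = 388 + 199*(-4*(-1)*(-8 + (2 + 4*(-1))²)) = 388 + 199*(-1*(-4)*(-8 + (2 - 4)²)) = 388 + 199*(-1*(-4)*(-8 + (-2)²)) = 388 + 199*(-1*(-4)*(-8 + 4)) = 388 + 199*(-1*(-4)*(-4)) = 388 + 199*(-16) = 388 - 3184 = -2796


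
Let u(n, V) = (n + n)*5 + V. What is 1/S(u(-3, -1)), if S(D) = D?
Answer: -1/31 ≈ -0.032258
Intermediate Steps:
u(n, V) = V + 10*n (u(n, V) = (2*n)*5 + V = 10*n + V = V + 10*n)
1/S(u(-3, -1)) = 1/(-1 + 10*(-3)) = 1/(-1 - 30) = 1/(-31) = -1/31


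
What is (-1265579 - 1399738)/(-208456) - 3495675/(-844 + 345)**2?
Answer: -65027829483/51905752456 ≈ -1.2528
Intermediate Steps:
(-1265579 - 1399738)/(-208456) - 3495675/(-844 + 345)**2 = -2665317*(-1/208456) - 3495675/((-499)**2) = 2665317/208456 - 3495675/249001 = -65027829483/51905752456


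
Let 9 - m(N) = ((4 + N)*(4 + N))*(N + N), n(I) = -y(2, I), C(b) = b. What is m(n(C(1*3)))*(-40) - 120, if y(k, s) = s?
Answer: -720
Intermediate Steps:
n(I) = -I
m(N) = 9 - 2*N*(4 + N)² (m(N) = 9 - (4 + N)*(4 + N)*(N + N) = 9 - (4 + N)²*2*N = 9 - 2*N*(4 + N)²)
m(n(C(1*3)))*(-40) - 120 = (9 - 2*(-3)*(4 - 3)²)*(-40) - 120 = (9 - 2*(-3)*1²)*(-40) - 120 = (9 - 2*(-3)*1)*(-40) - 120 = (9 + 6)*(-40) - 120 = 15*(-40) - 120 = -600 - 120 = -720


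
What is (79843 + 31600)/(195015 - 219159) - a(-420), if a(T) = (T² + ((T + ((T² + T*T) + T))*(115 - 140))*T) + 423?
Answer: -89230352845955/24144 ≈ -3.6958e+9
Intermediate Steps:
a(T) = 423 + T² + T*(-50*T - 50*T²) (a(T) = (T² + ((T + ((T² + T²) + T))*(-25))*T) + 423 = (T² + ((T + (2*T² + T))*(-25))*T) + 423 = (T² + ((T + (T + 2*T²))*(-25))*T) + 423 = (T² + ((2*T + 2*T²)*(-25))*T) + 423 = (T² + (-50*T - 50*T²)*T) + 423 = (T² + T*(-50*T - 50*T²)) + 423 = 423 + T² + T*(-50*T - 50*T²))
(79843 + 31600)/(195015 - 219159) - a(-420) = (79843 + 31600)/(195015 - 219159) - (423 - 50*(-420)³ - 49*(-420)²) = 111443/(-24144) - (423 - 50*(-74088000) - 49*176400) = 111443*(-1/24144) - (423 + 3704400000 - 8643600) = -111443/24144 - 1*3695756823 = -111443/24144 - 3695756823 = -89230352845955/24144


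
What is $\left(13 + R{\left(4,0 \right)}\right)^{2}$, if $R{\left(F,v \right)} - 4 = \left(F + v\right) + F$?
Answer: $625$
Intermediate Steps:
$R{\left(F,v \right)} = 4 + v + 2 F$ ($R{\left(F,v \right)} = 4 + \left(\left(F + v\right) + F\right) = 4 + \left(v + 2 F\right) = 4 + v + 2 F$)
$\left(13 + R{\left(4,0 \right)}\right)^{2} = \left(13 + \left(4 + 0 + 2 \cdot 4\right)\right)^{2} = \left(13 + \left(4 + 0 + 8\right)\right)^{2} = \left(13 + 12\right)^{2} = 25^{2} = 625$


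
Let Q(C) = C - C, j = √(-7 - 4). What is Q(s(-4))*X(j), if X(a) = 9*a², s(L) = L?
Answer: 0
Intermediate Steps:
j = I*√11 (j = √(-11) = I*√11 ≈ 3.3166*I)
Q(C) = 0
Q(s(-4))*X(j) = 0*(9*(I*√11)²) = 0*(9*(-11)) = 0*(-99) = 0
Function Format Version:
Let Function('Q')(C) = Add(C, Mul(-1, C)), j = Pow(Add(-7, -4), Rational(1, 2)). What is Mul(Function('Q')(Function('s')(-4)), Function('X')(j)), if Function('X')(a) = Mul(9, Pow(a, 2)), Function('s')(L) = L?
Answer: 0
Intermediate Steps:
j = Mul(I, Pow(11, Rational(1, 2))) (j = Pow(-11, Rational(1, 2)) = Mul(I, Pow(11, Rational(1, 2))) ≈ Mul(3.3166, I))
Function('Q')(C) = 0
Mul(Function('Q')(Function('s')(-4)), Function('X')(j)) = Mul(0, Mul(9, Pow(Mul(I, Pow(11, Rational(1, 2))), 2))) = Mul(0, Mul(9, -11)) = Mul(0, -99) = 0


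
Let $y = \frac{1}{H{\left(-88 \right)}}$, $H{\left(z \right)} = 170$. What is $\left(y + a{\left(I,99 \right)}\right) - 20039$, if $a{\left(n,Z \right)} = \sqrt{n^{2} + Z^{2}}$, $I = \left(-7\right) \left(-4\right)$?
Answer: $- \frac{3406629}{170} + \sqrt{10585} \approx -19936.0$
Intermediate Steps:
$I = 28$
$y = \frac{1}{170} \approx 0.0058824$
$a{\left(n,Z \right)} = \sqrt{Z^{2} + n^{2}}$
$\left(y + a{\left(I,99 \right)}\right) - 20039 = \left(\frac{1}{170} + \sqrt{99^{2} + 28^{2}}\right) - 20039 = \left(\frac{1}{170} + \sqrt{9801 + 784}\right) - 20039 = \left(\frac{1}{170} + \sqrt{10585}\right) - 20039 = - \frac{3406629}{170} + \sqrt{10585}$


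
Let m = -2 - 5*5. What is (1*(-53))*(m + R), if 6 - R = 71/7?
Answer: 11554/7 ≈ 1650.6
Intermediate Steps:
R = -29/7 (R = 6 - 71/7 = -29/7 ≈ -4.1429)
m = -27 (m = -2 - 25 = -27)
(1*(-53))*(m + R) = (1*(-53))*(-27 - 29/7) = -53*(-218/7) = 11554/7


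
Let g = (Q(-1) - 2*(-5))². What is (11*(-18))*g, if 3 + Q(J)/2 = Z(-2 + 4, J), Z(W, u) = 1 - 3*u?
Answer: -28512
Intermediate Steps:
Q(J) = -4 - 6*J (Q(J) = -6 + 2*(1 - 3*J) = -6 + (2 - 6*J) = -4 - 6*J)
g = 144 (g = ((-4 - 6*(-1)) - 2*(-5))² = ((-4 + 6) + 10)² = (2 + 10)² = 12² = 144)
(11*(-18))*g = (11*(-18))*144 = -198*144 = -28512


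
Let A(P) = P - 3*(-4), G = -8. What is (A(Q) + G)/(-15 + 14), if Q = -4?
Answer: 0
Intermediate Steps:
A(P) = 12 + P (A(P) = P + 12 = 12 + P)
(A(Q) + G)/(-15 + 14) = ((12 - 4) - 8)/(-15 + 14) = (8 - 8)/(-1) = 0*(-1) = 0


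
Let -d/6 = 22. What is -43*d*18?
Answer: 102168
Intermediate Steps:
d = -132 (d = -6*22 = -132)
-43*d*18 = -43*(-132)*18 = 5676*18 = 102168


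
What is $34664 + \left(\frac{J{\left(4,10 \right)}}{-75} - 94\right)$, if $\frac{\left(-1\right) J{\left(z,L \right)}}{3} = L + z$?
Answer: $\frac{864264}{25} \approx 34571.0$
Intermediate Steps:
$J{\left(z,L \right)} = - 3 L - 3 z$ ($J{\left(z,L \right)} = - 3 \left(L + z\right) = - 3 L - 3 z$)
$34664 + \left(\frac{J{\left(4,10 \right)}}{-75} - 94\right) = 34664 - \left(94 - \frac{\left(-3\right) 10 - 12}{-75}\right) = 34664 - \left(94 - \left(-30 - 12\right) \left(- \frac{1}{75}\right)\right) = 34664 - \frac{2336}{25} = \frac{864264}{25}$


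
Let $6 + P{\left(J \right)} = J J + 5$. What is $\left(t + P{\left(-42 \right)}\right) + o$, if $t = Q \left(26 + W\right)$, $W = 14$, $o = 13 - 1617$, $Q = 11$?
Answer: $599$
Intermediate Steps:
$o = -1604$
$P{\left(J \right)} = -1 + J^{2}$ ($P{\left(J \right)} = -6 + \left(J J + 5\right) = -6 + \left(J^{2} + 5\right) = -6 + \left(5 + J^{2}\right) = -1 + J^{2}$)
$t = 440$ ($t = 11 \left(26 + 14\right) = 11 \cdot 40 = 440$)
$\left(t + P{\left(-42 \right)}\right) + o = \left(440 - \left(1 - \left(-42\right)^{2}\right)\right) - 1604 = \left(440 + \left(-1 + 1764\right)\right) - 1604 = \left(440 + 1763\right) - 1604 = 2203 - 1604 = 599$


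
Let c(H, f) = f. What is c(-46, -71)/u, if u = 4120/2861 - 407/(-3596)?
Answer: -730459076/15979947 ≈ -45.711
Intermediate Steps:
u = 15979947/10288156 (u = 4120*(1/2861) - 407*(-1/3596) = 4120/2861 + 407/3596 = 15979947/10288156 ≈ 1.5532)
c(-46, -71)/u = -71/15979947/10288156 = -71*10288156/15979947 = -730459076/15979947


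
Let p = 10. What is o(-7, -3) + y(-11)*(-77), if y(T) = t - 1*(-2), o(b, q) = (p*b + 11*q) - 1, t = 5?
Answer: -643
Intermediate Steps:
o(b, q) = -1 + 10*b + 11*q (o(b, q) = (10*b + 11*q) - 1 = -1 + 10*b + 11*q)
y(T) = 7 (y(T) = 5 - 1*(-2) = 5 + 2 = 7)
o(-7, -3) + y(-11)*(-77) = (-1 + 10*(-7) + 11*(-3)) + 7*(-77) = (-1 - 70 - 33) - 539 = -104 - 539 = -643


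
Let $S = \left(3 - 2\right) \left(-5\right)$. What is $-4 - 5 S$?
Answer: $21$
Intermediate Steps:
$S = -5$ ($S = 1 \left(-5\right) = -5$)
$-4 - 5 S = -4 - -25 = -4 + 25 = 21$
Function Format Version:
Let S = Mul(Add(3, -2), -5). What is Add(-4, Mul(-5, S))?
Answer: 21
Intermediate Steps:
S = -5 (S = Mul(1, -5) = -5)
Add(-4, Mul(-5, S)) = Add(-4, Mul(-5, -5)) = Add(-4, 25) = 21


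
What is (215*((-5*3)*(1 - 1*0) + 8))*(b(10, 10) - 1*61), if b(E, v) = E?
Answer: 76755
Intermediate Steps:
(215*((-5*3)*(1 - 1*0) + 8))*(b(10, 10) - 1*61) = (215*((-5*3)*(1 - 1*0) + 8))*(10 - 1*61) = (215*(-15*(1 + 0) + 8))*(10 - 61) = (215*(-15*1 + 8))*(-51) = (215*(-15 + 8))*(-51) = (215*(-7))*(-51) = -1505*(-51) = 76755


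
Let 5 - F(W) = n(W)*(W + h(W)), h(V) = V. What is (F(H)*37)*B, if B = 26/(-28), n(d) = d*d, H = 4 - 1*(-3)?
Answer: 327561/14 ≈ 23397.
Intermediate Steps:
H = 7 (H = 4 + 3 = 7)
n(d) = d²
B = -13/14 (B = 26*(-1/28) = -13/14 ≈ -0.92857)
F(W) = 5 - 2*W³ (F(W) = 5 - W²*(W + W) = 5 - W²*2*W = 5 - 2*W³)
(F(H)*37)*B = ((5 - 2*7³)*37)*(-13/14) = ((5 - 2*343)*37)*(-13/14) = ((5 - 686)*37)*(-13/14) = -681*37*(-13/14) = -25197*(-13/14) = 327561/14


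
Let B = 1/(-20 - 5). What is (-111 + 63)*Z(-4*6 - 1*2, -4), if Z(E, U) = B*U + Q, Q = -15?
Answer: 17808/25 ≈ 712.32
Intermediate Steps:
B = -1/25 (B = 1/(-25) = -1/25 ≈ -0.040000)
Z(E, U) = -15 - U/25 (Z(E, U) = -U/25 - 15 = -15 - U/25)
(-111 + 63)*Z(-4*6 - 1*2, -4) = (-111 + 63)*(-15 - 1/25*(-4)) = -48*(-15 + 4/25) = -48*(-371/25) = 17808/25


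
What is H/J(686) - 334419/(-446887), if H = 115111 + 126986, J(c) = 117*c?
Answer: 6430054277/1708002114 ≈ 3.7647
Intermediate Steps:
H = 242097
H/J(686) - 334419/(-446887) = 242097/((117*686)) - 334419/(-446887) = 242097/80262 - 334419*(-1/446887) = 242097*(1/80262) + 334419/446887 = 80699/26754 + 334419/446887 = 6430054277/1708002114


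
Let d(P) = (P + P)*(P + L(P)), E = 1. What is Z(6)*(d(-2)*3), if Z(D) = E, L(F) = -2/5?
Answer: 144/5 ≈ 28.800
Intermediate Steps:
L(F) = -⅖ (L(F) = -2*⅕ = -⅖)
Z(D) = 1
d(P) = 2*P*(-⅖ + P) (d(P) = (P + P)*(P - ⅖) = (2*P)*(-⅖ + P) = 2*P*(-⅖ + P))
Z(6)*(d(-2)*3) = 1*(((⅖)*(-2)*(-2 + 5*(-2)))*3) = 1*(((⅖)*(-2)*(-2 - 10))*3) = 1*(((⅖)*(-2)*(-12))*3) = 1*((48/5)*3) = 1*(144/5) = 144/5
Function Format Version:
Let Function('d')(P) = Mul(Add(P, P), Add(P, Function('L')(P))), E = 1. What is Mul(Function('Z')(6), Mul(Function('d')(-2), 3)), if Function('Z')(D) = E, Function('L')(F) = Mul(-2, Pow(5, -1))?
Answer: Rational(144, 5) ≈ 28.800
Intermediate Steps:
Function('L')(F) = Rational(-2, 5) (Function('L')(F) = Mul(-2, Rational(1, 5)) = Rational(-2, 5))
Function('Z')(D) = 1
Function('d')(P) = Mul(2, P, Add(Rational(-2, 5), P)) (Function('d')(P) = Mul(Add(P, P), Add(P, Rational(-2, 5))) = Mul(Mul(2, P), Add(Rational(-2, 5), P)) = Mul(2, P, Add(Rational(-2, 5), P)))
Mul(Function('Z')(6), Mul(Function('d')(-2), 3)) = Mul(1, Mul(Mul(Rational(2, 5), -2, Add(-2, Mul(5, -2))), 3)) = Mul(1, Mul(Mul(Rational(2, 5), -2, Add(-2, -10)), 3)) = Mul(1, Mul(Mul(Rational(2, 5), -2, -12), 3)) = Mul(1, Mul(Rational(48, 5), 3)) = Mul(1, Rational(144, 5)) = Rational(144, 5)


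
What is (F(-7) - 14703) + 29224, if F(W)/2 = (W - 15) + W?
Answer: 14463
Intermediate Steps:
F(W) = -30 + 4*W (F(W) = 2*((W - 15) + W) = 2*((-15 + W) + W) = 2*(-15 + 2*W) = -30 + 4*W)
(F(-7) - 14703) + 29224 = ((-30 + 4*(-7)) - 14703) + 29224 = ((-30 - 28) - 14703) + 29224 = (-58 - 14703) + 29224 = -14761 + 29224 = 14463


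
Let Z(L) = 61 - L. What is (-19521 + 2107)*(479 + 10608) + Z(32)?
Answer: -193068989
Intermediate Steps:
(-19521 + 2107)*(479 + 10608) + Z(32) = (-19521 + 2107)*(479 + 10608) + (61 - 1*32) = -17414*11087 + (61 - 32) = -193069018 + 29 = -193068989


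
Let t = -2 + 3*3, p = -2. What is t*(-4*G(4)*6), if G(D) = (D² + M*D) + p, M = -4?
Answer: 336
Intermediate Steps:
G(D) = -2 + D² - 4*D (G(D) = (D² - 4*D) - 2 = -2 + D² - 4*D)
t = 7 (t = -2 + 9 = 7)
t*(-4*G(4)*6) = 7*(-4*(-2 + 4² - 4*4)*6) = 7*(-4*(-2 + 16 - 16)*6) = 7*(-4*(-2)*6) = 7*(8*6) = 7*48 = 336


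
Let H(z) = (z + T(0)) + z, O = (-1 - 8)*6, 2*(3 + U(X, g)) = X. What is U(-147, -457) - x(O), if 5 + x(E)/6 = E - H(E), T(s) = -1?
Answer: -753/2 ≈ -376.50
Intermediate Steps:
U(X, g) = -3 + X/2
O = -54 (O = -9*6 = -54)
H(z) = -1 + 2*z (H(z) = (z - 1) + z = (-1 + z) + z = -1 + 2*z)
x(E) = -24 - 6*E (x(E) = -30 + 6*(E - (-1 + 2*E)) = -30 + 6*(E + (1 - 2*E)) = -30 + 6*(1 - E) = -30 + (6 - 6*E) = -24 - 6*E)
U(-147, -457) - x(O) = (-3 + (1/2)*(-147)) - (-24 - 6*(-54)) = (-3 - 147/2) - (-24 + 324) = -153/2 - 1*300 = -153/2 - 300 = -753/2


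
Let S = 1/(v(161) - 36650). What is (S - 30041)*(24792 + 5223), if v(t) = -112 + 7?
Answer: -6628254206868/7351 ≈ -9.0168e+8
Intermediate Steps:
v(t) = -105
S = -1/36755 (S = 1/(-105 - 36650) = 1/(-36755) = -1/36755 ≈ -2.7207e-5)
(S - 30041)*(24792 + 5223) = (-1/36755 - 30041)*(24792 + 5223) = -1104156956/36755*30015 = -6628254206868/7351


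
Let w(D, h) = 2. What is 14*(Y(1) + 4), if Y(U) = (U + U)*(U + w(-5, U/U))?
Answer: 140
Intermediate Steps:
Y(U) = 2*U*(2 + U) (Y(U) = (U + U)*(U + 2) = (2*U)*(2 + U) = 2*U*(2 + U))
14*(Y(1) + 4) = 14*(2*1*(2 + 1) + 4) = 14*(2*1*3 + 4) = 14*(6 + 4) = 14*10 = 140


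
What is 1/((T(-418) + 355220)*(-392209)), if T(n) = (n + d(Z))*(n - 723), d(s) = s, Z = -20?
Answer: -1/335330066402 ≈ -2.9821e-12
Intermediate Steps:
T(n) = (-723 + n)*(-20 + n) (T(n) = (n - 20)*(n - 723) = (-20 + n)*(-723 + n) = (-723 + n)*(-20 + n))
1/((T(-418) + 355220)*(-392209)) = 1/(((14460 + (-418)**2 - 743*(-418)) + 355220)*(-392209)) = -1/392209/((14460 + 174724 + 310574) + 355220) = -1/392209/(499758 + 355220) = -1/392209/854978 = (1/854978)*(-1/392209) = -1/335330066402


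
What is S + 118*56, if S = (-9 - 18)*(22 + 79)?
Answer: 3881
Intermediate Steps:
S = -2727 (S = -27*101 = -2727)
S + 118*56 = -2727 + 118*56 = -2727 + 6608 = 3881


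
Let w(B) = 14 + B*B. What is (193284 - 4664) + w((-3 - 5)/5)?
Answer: 4715914/25 ≈ 1.8864e+5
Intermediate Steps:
w(B) = 14 + B²
(193284 - 4664) + w((-3 - 5)/5) = (193284 - 4664) + (14 + ((-3 - 5)/5)²) = 188620 + (14 + (-8*⅕)²) = 188620 + (14 + (-8/5)²) = 188620 + (14 + 64/25) = 188620 + 414/25 = 4715914/25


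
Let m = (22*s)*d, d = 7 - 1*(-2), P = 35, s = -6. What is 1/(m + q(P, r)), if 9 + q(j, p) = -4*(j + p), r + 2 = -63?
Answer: -1/1077 ≈ -0.00092851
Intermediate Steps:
d = 9 (d = 7 + 2 = 9)
r = -65 (r = -2 - 63 = -65)
m = -1188 (m = (22*(-6))*9 = -132*9 = -1188)
q(j, p) = -9 - 4*j - 4*p (q(j, p) = -9 - 4*(j + p) = -9 + (-4*j - 4*p) = -9 - 4*j - 4*p)
1/(m + q(P, r)) = 1/(-1188 + (-9 - 4*35 - 4*(-65))) = 1/(-1188 + (-9 - 140 + 260)) = 1/(-1188 + 111) = 1/(-1077) = -1/1077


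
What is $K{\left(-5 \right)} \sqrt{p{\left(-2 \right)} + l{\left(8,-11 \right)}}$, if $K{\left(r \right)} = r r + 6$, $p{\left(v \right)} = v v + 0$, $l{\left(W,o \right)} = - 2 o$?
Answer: $31 \sqrt{26} \approx 158.07$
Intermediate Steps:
$p{\left(v \right)} = v^{2}$ ($p{\left(v \right)} = v^{2} + 0 = v^{2}$)
$K{\left(r \right)} = 6 + r^{2}$ ($K{\left(r \right)} = r^{2} + 6 = 6 + r^{2}$)
$K{\left(-5 \right)} \sqrt{p{\left(-2 \right)} + l{\left(8,-11 \right)}} = \left(6 + \left(-5\right)^{2}\right) \sqrt{\left(-2\right)^{2} - -22} = \left(6 + 25\right) \sqrt{4 + 22} = 31 \sqrt{26}$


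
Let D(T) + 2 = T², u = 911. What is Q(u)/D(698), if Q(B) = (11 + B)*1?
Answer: 461/243601 ≈ 0.0018924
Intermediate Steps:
Q(B) = 11 + B
D(T) = -2 + T²
Q(u)/D(698) = (11 + 911)/(-2 + 698²) = 922/(-2 + 487204) = 922/487202 = 922*(1/487202) = 461/243601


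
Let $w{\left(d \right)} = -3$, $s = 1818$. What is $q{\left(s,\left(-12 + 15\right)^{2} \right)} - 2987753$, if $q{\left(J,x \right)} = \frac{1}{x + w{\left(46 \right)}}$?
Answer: $- \frac{17926517}{6} \approx -2.9878 \cdot 10^{6}$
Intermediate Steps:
$q{\left(J,x \right)} = \frac{1}{-3 + x}$ ($q{\left(J,x \right)} = \frac{1}{x - 3} = \frac{1}{-3 + x}$)
$q{\left(s,\left(-12 + 15\right)^{2} \right)} - 2987753 = \frac{1}{-3 + \left(-12 + 15\right)^{2}} - 2987753 = \frac{1}{-3 + 3^{2}} - 2987753 = \frac{1}{-3 + 9} - 2987753 = \frac{1}{6} - 2987753 = - \frac{17926517}{6}$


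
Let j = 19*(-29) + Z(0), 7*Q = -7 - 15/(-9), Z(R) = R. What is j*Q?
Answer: 8816/21 ≈ 419.81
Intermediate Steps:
Q = -16/21 (Q = (-7 - 15/(-9))/7 = (-7 - ⅑*(-15))/7 = (-7 + 5/3)/7 = (⅐)*(-16/3) = -16/21 ≈ -0.76190)
j = -551 (j = 19*(-29) + 0 = -551 + 0 = -551)
j*Q = -551*(-16/21) = 8816/21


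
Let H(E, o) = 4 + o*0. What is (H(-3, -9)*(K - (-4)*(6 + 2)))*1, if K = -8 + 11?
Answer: 140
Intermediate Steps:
K = 3
H(E, o) = 4 (H(E, o) = 4 + 0 = 4)
(H(-3, -9)*(K - (-4)*(6 + 2)))*1 = (4*(3 - (-4)*(6 + 2)))*1 = (4*(3 - (-4)*8))*1 = (4*(3 - 1*(-32)))*1 = (4*(3 + 32))*1 = (4*35)*1 = 140*1 = 140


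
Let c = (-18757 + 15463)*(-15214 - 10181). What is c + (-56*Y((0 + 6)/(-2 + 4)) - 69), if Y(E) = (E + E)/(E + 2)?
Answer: 418254969/5 ≈ 8.3651e+7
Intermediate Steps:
Y(E) = 2*E/(2 + E) (Y(E) = (2*E)/(2 + E) = 2*E/(2 + E))
c = 83651130 (c = -3294*(-25395) = 83651130)
c + (-56*Y((0 + 6)/(-2 + 4)) - 69) = 83651130 + (-112*(0 + 6)/(-2 + 4)/(2 + (0 + 6)/(-2 + 4)) - 69) = 83651130 + (-112*6/2/(2 + 6/2) - 69) = 83651130 + (-112*6*(½)/(2 + 6*(½)) - 69) = 83651130 + (-112*3/(2 + 3) - 69) = 83651130 + (-112*3/5 - 69) = 83651130 + (-56*6/5 - 69) = 83651130 + (-336/5 - 69) = 83651130 - 681/5 = 418254969/5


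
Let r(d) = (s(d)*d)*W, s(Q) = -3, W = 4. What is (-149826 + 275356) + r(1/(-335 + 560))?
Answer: 9414746/75 ≈ 1.2553e+5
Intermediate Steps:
r(d) = -12*d (r(d) = -3*d*4 = -12*d)
(-149826 + 275356) + r(1/(-335 + 560)) = (-149826 + 275356) - 12/(-335 + 560) = 125530 - 12/225 = 125530 - 12*1/225 = 125530 - 4/75 = 9414746/75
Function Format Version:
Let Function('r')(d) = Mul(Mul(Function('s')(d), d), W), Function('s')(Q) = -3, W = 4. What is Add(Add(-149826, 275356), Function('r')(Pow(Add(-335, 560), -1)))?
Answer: Rational(9414746, 75) ≈ 1.2553e+5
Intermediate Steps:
Function('r')(d) = Mul(-12, d) (Function('r')(d) = Mul(Mul(-3, d), 4) = Mul(-12, d))
Add(Add(-149826, 275356), Function('r')(Pow(Add(-335, 560), -1))) = Add(Add(-149826, 275356), Mul(-12, Pow(Add(-335, 560), -1))) = Add(125530, Mul(-12, Pow(225, -1))) = Add(125530, Mul(-12, Rational(1, 225))) = Add(125530, Rational(-4, 75)) = Rational(9414746, 75)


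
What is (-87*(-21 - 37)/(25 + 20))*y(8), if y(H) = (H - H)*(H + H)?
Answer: 0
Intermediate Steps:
y(H) = 0 (y(H) = 0*(2*H) = 0)
(-87*(-21 - 37)/(25 + 20))*y(8) = -87*(-21 - 37)/(25 + 20)*0 = -(-5046)/45*0 = -87*(-58/45)*0 = (1682/15)*0 = 0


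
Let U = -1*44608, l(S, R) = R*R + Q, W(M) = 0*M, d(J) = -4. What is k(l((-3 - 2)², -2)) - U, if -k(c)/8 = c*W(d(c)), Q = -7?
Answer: 44608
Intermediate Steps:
W(M) = 0
l(S, R) = -7 + R² (l(S, R) = R*R - 7 = R² - 7 = -7 + R²)
U = -44608
k(c) = 0 (k(c) = -8*c*0 = -8*0 = 0)
k(l((-3 - 2)², -2)) - U = 0 - 1*(-44608) = 0 + 44608 = 44608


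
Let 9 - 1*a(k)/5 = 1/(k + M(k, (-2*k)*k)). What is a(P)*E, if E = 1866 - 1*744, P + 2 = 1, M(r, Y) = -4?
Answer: 51612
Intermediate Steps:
P = -1 (P = -2 + 1 = -1)
E = 1122 (E = 1866 - 744 = 1122)
a(k) = 45 - 5/(-4 + k) (a(k) = 45 - 5/(k - 4) = 45 - 5/(-4 + k))
a(P)*E = (5*(-37 + 9*(-1))/(-4 - 1))*1122 = (5*(-37 - 9)/(-5))*1122 = (5*(-⅕)*(-46))*1122 = 46*1122 = 51612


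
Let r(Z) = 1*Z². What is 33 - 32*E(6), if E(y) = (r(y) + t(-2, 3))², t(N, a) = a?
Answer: -48639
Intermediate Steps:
r(Z) = Z²
E(y) = (3 + y²)² (E(y) = (y² + 3)² = (3 + y²)²)
33 - 32*E(6) = 33 - 32*(3 + 6²)² = 33 - 32*(3 + 36)² = 33 - 32*39² = 33 - 32*1521 = 33 - 48672 = -48639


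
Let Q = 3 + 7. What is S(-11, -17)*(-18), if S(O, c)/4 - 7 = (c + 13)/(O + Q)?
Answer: -792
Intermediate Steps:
Q = 10
S(O, c) = 28 + 4*(13 + c)/(10 + O) (S(O, c) = 28 + 4*((c + 13)/(O + 10)) = 28 + 4*((13 + c)/(10 + O)) = 28 + 4*(13 + c)/(10 + O))
S(-11, -17)*(-18) = (4*(83 - 17 + 7*(-11))/(10 - 11))*(-18) = (4*(83 - 17 - 77)/(-1))*(-18) = (4*(-1)*(-11))*(-18) = 44*(-18) = -792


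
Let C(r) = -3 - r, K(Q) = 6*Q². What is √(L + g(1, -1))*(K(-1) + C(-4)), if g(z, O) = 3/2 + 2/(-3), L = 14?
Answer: 7*√534/6 ≈ 26.960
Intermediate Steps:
g(z, O) = ⅚ (g(z, O) = 3*(½) + 2*(-⅓) = 3/2 - ⅔ = ⅚)
√(L + g(1, -1))*(K(-1) + C(-4)) = √(14 + ⅚)*(6*(-1)² + (-3 - 1*(-4))) = √(89/6)*(6*1 + (-3 + 4)) = (√534/6)*(6 + 1) = (√534/6)*7 = 7*√534/6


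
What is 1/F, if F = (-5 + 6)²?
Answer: 1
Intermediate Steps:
F = 1 (F = 1² = 1)
1/F = 1/1 = 1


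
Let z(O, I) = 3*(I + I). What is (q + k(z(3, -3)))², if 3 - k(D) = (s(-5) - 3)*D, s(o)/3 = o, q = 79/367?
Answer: 13859881984/134689 ≈ 1.0290e+5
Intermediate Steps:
z(O, I) = 6*I (z(O, I) = 3*(2*I) = 6*I)
q = 79/367 (q = 79*(1/367) = 79/367 ≈ 0.21526)
s(o) = 3*o
k(D) = 3 + 18*D (k(D) = 3 - (3*(-5) - 3)*D = 3 - (-15 - 3)*D = 3 - (-18)*D = 3 + 18*D)
(q + k(z(3, -3)))² = (79/367 + (3 + 18*(6*(-3))))² = (79/367 + (3 + 18*(-18)))² = (79/367 + (3 - 324))² = (79/367 - 321)² = (-117728/367)² = 13859881984/134689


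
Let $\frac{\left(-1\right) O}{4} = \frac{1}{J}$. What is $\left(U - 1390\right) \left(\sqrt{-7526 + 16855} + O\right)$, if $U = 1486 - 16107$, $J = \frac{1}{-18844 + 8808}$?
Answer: $-642745584 - 16011 \sqrt{9329} \approx -6.4429 \cdot 10^{8}$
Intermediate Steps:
$J = - \frac{1}{10036}$ ($J = \frac{1}{-10036} = - \frac{1}{10036} \approx -9.9641 \cdot 10^{-5}$)
$U = -14621$ ($U = 1486 - 16107 = -14621$)
$O = 40144$ ($O = - \frac{4}{- \frac{1}{10036}} = \left(-4\right) \left(-10036\right) = 40144$)
$\left(U - 1390\right) \left(\sqrt{-7526 + 16855} + O\right) = \left(-14621 - 1390\right) \left(\sqrt{-7526 + 16855} + 40144\right) = - 16011 \left(\sqrt{9329} + 40144\right) = - 16011 \left(40144 + \sqrt{9329}\right) = -642745584 - 16011 \sqrt{9329}$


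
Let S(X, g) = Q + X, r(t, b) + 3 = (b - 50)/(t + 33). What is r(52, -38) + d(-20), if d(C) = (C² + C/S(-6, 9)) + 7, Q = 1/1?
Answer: 34592/85 ≈ 406.96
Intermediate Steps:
Q = 1
r(t, b) = -3 + (-50 + b)/(33 + t) (r(t, b) = -3 + (b - 50)/(t + 33) = -3 + (-50 + b)/(33 + t))
S(X, g) = 1 + X
d(C) = 7 + C² - C/5 (d(C) = (C² + C/(1 - 6)) + 7 = (C² + C/(-5)) + 7 = (C² - C/5) + 7 = 7 + C² - C/5)
r(52, -38) + d(-20) = (-149 - 38 - 3*52)/(33 + 52) + (7 + (-20)² - ⅕*(-20)) = (-149 - 38 - 156)/85 + (7 + 400 + 4) = (1/85)*(-343) + 411 = -343/85 + 411 = 34592/85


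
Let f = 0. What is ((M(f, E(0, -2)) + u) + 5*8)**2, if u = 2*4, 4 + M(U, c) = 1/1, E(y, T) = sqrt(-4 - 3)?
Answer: 2025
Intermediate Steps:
E(y, T) = I*sqrt(7) (E(y, T) = sqrt(-7) = I*sqrt(7))
M(U, c) = -3 (M(U, c) = -4 + 1/1 = -4 + 1 = -3)
u = 8
((M(f, E(0, -2)) + u) + 5*8)**2 = ((-3 + 8) + 5*8)**2 = (5 + 40)**2 = 45**2 = 2025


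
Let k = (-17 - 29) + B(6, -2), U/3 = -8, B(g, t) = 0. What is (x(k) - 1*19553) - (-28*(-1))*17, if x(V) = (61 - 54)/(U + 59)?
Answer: -100144/5 ≈ -20029.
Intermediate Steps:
U = -24 (U = 3*(-8) = -24)
k = -46 (k = (-17 - 29) + 0 = -46 + 0 = -46)
x(V) = ⅕ (x(V) = (61 - 54)/(-24 + 59) = 7/35 = 7*(1/35) = ⅕)
(x(k) - 1*19553) - (-28*(-1))*17 = (⅕ - 1*19553) - (-28*(-1))*17 = (⅕ - 19553) - 28*17 = -97764/5 - 1*476 = -97764/5 - 476 = -100144/5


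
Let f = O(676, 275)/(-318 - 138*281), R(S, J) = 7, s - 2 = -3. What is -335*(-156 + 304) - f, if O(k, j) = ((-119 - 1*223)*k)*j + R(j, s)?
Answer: -2001957473/39096 ≈ -51206.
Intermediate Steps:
s = -1 (s = 2 - 3 = -1)
O(k, j) = 7 - 342*j*k (O(k, j) = ((-119 - 1*223)*k)*j + 7 = ((-119 - 223)*k)*j + 7 = (-342*k)*j + 7 = -342*j*k + 7 = 7 - 342*j*k)
f = 63577793/39096 (f = (7 - 342*275*676)/(-318 - 138*281) = (7 - 63577800)/(-318 - 38778) = -63577793/(-39096) = -63577793*(-1/39096) = 63577793/39096 ≈ 1626.2)
-335*(-156 + 304) - f = -335*(-156 + 304) - 1*63577793/39096 = -335*148 - 63577793/39096 = -49580 - 63577793/39096 = -2001957473/39096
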